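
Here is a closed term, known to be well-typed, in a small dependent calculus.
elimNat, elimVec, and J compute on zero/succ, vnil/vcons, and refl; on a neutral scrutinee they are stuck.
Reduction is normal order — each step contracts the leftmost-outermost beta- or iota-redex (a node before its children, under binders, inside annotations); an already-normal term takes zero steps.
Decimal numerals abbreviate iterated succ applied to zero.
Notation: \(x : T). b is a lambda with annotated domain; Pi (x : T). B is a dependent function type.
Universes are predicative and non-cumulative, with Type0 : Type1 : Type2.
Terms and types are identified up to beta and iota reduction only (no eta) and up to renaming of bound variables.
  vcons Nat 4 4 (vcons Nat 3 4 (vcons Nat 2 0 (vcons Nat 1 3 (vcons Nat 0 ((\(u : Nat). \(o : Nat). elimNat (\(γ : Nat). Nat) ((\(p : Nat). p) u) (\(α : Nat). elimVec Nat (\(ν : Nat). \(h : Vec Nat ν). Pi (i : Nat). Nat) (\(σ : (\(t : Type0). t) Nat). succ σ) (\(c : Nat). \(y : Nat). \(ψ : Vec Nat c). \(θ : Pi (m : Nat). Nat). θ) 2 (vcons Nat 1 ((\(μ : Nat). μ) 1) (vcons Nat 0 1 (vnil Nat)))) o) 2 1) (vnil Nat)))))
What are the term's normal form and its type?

reduced normal form:
  vcons Nat 4 4 (vcons Nat 3 4 (vcons Nat 2 0 (vcons Nat 1 3 (vcons Nat 0 3 (vnil Nat)))))
inferred type:
  Vec Nat 5
observation: 18 normal-order steps separate the term from its normal form.


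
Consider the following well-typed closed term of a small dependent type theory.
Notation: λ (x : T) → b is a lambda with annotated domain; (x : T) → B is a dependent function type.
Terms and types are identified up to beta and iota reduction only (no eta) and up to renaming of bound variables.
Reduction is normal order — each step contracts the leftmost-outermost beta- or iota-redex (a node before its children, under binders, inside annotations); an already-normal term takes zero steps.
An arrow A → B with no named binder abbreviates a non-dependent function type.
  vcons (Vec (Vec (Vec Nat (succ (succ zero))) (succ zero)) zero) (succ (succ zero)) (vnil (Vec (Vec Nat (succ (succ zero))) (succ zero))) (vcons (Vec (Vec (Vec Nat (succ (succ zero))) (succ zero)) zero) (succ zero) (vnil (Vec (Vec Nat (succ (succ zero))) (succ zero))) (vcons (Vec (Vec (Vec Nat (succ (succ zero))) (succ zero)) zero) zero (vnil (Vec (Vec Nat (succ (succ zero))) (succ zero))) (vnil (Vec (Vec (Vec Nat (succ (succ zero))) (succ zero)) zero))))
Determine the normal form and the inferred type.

normal form:
  vcons (Vec (Vec (Vec Nat (succ (succ zero))) (succ zero)) zero) (succ (succ zero)) (vnil (Vec (Vec Nat (succ (succ zero))) (succ zero))) (vcons (Vec (Vec (Vec Nat (succ (succ zero))) (succ zero)) zero) (succ zero) (vnil (Vec (Vec Nat (succ (succ zero))) (succ zero))) (vcons (Vec (Vec (Vec Nat (succ (succ zero))) (succ zero)) zero) zero (vnil (Vec (Vec Nat (succ (succ zero))) (succ zero))) (vnil (Vec (Vec (Vec Nat (succ (succ zero))) (succ zero)) zero))))
type:
  Vec (Vec (Vec (Vec Nat (succ (succ zero))) (succ zero)) zero) (succ (succ (succ zero)))
observation: the term is already in normal form.


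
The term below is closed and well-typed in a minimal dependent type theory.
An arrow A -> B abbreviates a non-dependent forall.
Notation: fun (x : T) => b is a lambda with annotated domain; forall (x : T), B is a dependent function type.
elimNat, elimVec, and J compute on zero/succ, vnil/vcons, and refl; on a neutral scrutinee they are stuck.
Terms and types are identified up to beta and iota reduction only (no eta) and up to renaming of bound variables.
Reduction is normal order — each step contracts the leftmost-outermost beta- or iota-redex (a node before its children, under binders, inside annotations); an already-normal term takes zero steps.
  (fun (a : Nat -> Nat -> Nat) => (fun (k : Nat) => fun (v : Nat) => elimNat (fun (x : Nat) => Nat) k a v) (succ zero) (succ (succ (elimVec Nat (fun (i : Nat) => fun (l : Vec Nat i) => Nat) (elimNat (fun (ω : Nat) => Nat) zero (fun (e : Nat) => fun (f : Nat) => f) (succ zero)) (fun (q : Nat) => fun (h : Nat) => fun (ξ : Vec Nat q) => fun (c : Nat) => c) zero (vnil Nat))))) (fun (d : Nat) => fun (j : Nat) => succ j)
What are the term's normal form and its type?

resulting normal form:
  succ (succ (succ zero))
the term's type:
  Nat


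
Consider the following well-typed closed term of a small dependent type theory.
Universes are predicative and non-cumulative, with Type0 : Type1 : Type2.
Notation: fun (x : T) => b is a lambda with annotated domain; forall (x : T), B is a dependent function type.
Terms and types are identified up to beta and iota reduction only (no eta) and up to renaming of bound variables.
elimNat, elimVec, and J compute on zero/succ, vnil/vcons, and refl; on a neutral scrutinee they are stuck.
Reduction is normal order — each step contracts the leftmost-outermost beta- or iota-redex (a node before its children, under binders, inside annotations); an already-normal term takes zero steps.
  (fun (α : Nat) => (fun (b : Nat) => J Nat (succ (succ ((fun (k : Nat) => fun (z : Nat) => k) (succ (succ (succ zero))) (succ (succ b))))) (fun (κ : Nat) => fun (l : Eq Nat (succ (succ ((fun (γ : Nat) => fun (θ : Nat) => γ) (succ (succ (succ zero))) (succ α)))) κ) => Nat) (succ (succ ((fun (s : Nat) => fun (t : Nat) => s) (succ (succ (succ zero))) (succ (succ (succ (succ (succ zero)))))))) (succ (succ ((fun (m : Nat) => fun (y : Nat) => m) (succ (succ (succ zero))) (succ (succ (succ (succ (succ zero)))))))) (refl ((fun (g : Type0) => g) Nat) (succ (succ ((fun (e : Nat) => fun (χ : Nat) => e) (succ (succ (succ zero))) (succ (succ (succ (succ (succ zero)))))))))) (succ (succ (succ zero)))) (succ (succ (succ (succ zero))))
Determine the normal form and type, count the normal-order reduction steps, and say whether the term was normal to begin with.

normal form:
  succ (succ (succ (succ (succ zero))))
inferred type:
  Nat
steps to reach normal form (normal order): 5
started in normal form: no
first contracted redex: a beta-redex


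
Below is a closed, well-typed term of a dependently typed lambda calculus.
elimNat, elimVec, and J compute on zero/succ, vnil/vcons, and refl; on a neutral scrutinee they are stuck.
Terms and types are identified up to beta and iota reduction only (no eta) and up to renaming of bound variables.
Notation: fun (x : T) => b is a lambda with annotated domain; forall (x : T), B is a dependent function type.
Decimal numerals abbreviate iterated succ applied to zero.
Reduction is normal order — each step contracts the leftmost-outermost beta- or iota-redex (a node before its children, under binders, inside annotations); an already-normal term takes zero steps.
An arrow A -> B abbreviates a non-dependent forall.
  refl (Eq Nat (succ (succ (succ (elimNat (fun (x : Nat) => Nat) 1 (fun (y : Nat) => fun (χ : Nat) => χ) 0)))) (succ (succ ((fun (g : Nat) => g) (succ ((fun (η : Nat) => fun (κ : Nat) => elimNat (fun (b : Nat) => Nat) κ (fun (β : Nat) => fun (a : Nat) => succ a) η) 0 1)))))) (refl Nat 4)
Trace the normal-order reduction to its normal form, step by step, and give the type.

normal-order reduction sequence:
  refl (Eq Nat (succ (succ (succ (elimNat (fun (x : Nat) => Nat) 1 (fun (y : Nat) => fun (χ : Nat) => χ) 0)))) (succ (succ ((fun (g : Nat) => g) (succ ((fun (η : Nat) => fun (κ : Nat) => elimNat (fun (b : Nat) => Nat) κ (fun (β : Nat) => fun (a : Nat) => succ a) η) 0 1)))))) (refl Nat 4)
  ~> refl (Eq Nat 4 (succ (succ ((fun (x : Nat) => x) (succ ((fun (y : Nat) => fun (χ : Nat) => elimNat (fun (g : Nat) => Nat) χ (fun (η : Nat) => fun (κ : Nat) => succ κ) y) 0 1)))))) (refl Nat 4)
  ~> refl (Eq Nat 4 (succ (succ (succ ((fun (x : Nat) => fun (y : Nat) => elimNat (fun (χ : Nat) => Nat) y (fun (g : Nat) => fun (η : Nat) => succ η) x) 0 1))))) (refl Nat 4)
  ~> refl (Eq Nat 4 (succ (succ (succ ((fun (x : Nat) => elimNat (fun (y : Nat) => Nat) x (fun (χ : Nat) => fun (g : Nat) => succ g) 0) 1))))) (refl Nat 4)
  ~> refl (Eq Nat 4 (succ (succ (succ (elimNat (fun (x : Nat) => Nat) 1 (fun (y : Nat) => fun (χ : Nat) => succ χ) 0))))) (refl Nat 4)
  ~> refl (Eq Nat 4 4) (refl Nat 4)
the term's type:
  Eq (Eq Nat 4 4) (refl Nat 4) (refl Nat 4)


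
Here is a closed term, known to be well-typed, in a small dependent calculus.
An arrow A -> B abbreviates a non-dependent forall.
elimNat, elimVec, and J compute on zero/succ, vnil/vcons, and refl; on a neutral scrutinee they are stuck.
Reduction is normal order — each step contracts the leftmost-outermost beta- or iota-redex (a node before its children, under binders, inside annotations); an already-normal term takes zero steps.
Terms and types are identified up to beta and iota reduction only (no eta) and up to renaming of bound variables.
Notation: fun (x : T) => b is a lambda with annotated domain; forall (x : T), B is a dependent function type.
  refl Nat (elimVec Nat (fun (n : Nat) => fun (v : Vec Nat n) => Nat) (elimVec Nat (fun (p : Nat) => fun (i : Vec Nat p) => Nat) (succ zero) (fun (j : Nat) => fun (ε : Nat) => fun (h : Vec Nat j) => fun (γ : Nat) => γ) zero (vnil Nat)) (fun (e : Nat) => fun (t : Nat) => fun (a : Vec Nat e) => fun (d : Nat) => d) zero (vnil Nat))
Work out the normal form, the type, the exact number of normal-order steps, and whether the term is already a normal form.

normal form:
  refl Nat (succ zero)
type:
  Eq Nat (succ zero) (succ zero)
normal-order step count: 2
term was already normal: no
first redex: an elimVec iota-redex


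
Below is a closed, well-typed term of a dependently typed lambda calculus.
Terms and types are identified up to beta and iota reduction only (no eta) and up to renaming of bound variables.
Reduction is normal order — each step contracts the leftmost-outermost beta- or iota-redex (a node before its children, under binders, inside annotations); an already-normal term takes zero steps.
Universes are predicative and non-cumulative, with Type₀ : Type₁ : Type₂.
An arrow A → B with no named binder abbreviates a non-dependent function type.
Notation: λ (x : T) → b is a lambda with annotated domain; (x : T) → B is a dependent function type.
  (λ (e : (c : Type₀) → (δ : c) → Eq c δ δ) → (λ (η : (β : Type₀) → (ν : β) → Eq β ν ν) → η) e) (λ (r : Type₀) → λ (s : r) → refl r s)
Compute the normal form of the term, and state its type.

resulting normal form:
  λ (e : Type₀) → λ (c : e) → refl e c
type:
  (e : Type₀) → (c : e) → Eq e c c


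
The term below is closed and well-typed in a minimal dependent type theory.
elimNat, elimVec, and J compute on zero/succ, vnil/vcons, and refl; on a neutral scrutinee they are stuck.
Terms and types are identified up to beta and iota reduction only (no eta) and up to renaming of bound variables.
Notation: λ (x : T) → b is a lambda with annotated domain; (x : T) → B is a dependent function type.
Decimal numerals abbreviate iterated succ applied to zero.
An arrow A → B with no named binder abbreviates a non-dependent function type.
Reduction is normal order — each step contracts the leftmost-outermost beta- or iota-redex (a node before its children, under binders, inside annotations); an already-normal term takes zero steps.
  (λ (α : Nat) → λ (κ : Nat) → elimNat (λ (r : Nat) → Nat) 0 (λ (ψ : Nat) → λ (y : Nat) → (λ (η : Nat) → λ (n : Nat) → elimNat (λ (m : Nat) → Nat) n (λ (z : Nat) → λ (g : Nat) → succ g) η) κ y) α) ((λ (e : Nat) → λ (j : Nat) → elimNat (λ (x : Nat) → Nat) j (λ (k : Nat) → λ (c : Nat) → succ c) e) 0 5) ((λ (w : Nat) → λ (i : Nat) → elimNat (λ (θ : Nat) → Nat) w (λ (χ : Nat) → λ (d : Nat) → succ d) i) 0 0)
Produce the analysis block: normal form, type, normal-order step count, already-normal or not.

reduced normal form:
  0
type:
  Nat
steps to reach normal form (normal order): 27
started in normal form: no
first redex: a beta-redex


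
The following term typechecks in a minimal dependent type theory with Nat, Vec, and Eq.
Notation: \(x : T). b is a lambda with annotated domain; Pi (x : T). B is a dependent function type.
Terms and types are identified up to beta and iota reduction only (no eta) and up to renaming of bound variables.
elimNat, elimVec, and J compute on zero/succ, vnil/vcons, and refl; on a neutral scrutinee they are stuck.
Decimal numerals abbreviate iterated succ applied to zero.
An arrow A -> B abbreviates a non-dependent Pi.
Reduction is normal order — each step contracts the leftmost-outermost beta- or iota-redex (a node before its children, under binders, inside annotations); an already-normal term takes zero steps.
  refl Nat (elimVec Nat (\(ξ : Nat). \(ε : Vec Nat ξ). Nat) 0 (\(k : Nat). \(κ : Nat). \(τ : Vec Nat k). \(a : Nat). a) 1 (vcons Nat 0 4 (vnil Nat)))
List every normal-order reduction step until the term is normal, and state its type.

normal-order reduction:
  refl Nat (elimVec Nat (\(ξ : Nat). \(ε : Vec Nat ξ). Nat) 0 (\(k : Nat). \(κ : Nat). \(τ : Vec Nat k). \(a : Nat). a) 1 (vcons Nat 0 4 (vnil Nat)))
  ~> refl Nat ((\(ξ : Nat). \(ε : Nat). \(k : Vec Nat ξ). \(κ : Nat). κ) 0 4 (vnil Nat) (elimVec Nat (\(τ : Nat). \(a : Vec Nat τ). Nat) 0 (\(p : Nat). \(f : Nat). \(γ : Vec Nat p). \(χ : Nat). χ) 0 (vnil Nat)))
  ~> refl Nat ((\(ξ : Nat). \(ε : Vec Nat 0). \(k : Nat). k) 4 (vnil Nat) (elimVec Nat (\(κ : Nat). \(τ : Vec Nat κ). Nat) 0 (\(a : Nat). \(p : Nat). \(f : Vec Nat a). \(γ : Nat). γ) 0 (vnil Nat)))
  ~> refl Nat ((\(ξ : Vec Nat 0). \(ε : Nat). ε) (vnil Nat) (elimVec Nat (\(k : Nat). \(κ : Vec Nat k). Nat) 0 (\(τ : Nat). \(a : Nat). \(p : Vec Nat τ). \(f : Nat). f) 0 (vnil Nat)))
  ~> refl Nat ((\(ξ : Nat). ξ) (elimVec Nat (\(ε : Nat). \(k : Vec Nat ε). Nat) 0 (\(κ : Nat). \(τ : Nat). \(a : Vec Nat κ). \(p : Nat). p) 0 (vnil Nat)))
  ~> refl Nat (elimVec Nat (\(ξ : Nat). \(ε : Vec Nat ξ). Nat) 0 (\(k : Nat). \(κ : Nat). \(τ : Vec Nat k). \(a : Nat). a) 0 (vnil Nat))
  ~> refl Nat 0
the term's type:
  Eq Nat 0 0


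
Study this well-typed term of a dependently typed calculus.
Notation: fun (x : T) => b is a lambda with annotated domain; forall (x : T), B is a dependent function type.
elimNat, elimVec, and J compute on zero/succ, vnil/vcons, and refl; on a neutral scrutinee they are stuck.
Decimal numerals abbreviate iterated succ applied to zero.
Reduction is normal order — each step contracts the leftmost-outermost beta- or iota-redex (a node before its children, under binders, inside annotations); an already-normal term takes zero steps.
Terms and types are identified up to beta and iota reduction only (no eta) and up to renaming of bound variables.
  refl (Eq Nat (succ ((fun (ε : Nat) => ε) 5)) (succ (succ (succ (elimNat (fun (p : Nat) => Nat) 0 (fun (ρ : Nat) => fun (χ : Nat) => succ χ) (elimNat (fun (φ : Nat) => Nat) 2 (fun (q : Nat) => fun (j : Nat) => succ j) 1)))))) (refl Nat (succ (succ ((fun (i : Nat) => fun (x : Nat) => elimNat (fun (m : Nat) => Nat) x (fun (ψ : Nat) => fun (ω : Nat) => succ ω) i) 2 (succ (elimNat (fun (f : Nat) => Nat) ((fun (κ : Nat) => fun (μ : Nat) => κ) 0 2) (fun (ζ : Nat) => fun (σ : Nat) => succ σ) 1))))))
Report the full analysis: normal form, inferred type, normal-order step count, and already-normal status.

reduced normal form:
  refl (Eq Nat 6 6) (refl Nat 6)
type:
  Eq (Eq Nat 6 6) (refl Nat 6) (refl Nat 6)
reduction steps (normal order): 30
started in normal form: no
first contracted redex: a beta-redex


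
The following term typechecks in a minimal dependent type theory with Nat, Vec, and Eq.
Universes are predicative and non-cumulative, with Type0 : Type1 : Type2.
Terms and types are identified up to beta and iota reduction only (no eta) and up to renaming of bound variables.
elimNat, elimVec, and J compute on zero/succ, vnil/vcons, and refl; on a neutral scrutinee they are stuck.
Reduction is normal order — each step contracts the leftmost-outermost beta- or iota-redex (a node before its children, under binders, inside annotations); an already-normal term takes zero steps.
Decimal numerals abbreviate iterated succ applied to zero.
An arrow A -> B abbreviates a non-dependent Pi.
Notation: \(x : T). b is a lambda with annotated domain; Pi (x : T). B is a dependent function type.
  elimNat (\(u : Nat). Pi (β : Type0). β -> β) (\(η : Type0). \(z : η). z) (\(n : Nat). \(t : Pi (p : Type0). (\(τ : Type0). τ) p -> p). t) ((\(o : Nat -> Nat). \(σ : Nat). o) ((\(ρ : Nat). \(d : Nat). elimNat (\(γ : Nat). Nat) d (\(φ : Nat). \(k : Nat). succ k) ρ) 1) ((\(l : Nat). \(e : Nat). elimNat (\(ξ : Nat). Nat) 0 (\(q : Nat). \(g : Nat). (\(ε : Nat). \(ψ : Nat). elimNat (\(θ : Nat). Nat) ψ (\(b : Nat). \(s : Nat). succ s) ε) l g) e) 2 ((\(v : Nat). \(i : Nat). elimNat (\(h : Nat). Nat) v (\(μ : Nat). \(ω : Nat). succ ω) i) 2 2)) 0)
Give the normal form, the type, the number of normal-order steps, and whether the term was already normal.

reduced normal form:
  \(u : Type0). \(β : u). β
the term's type:
  Pi (u : Type0). u -> u
steps to reach normal form (normal order): 13
started in normal form: no
first redex: a beta-redex


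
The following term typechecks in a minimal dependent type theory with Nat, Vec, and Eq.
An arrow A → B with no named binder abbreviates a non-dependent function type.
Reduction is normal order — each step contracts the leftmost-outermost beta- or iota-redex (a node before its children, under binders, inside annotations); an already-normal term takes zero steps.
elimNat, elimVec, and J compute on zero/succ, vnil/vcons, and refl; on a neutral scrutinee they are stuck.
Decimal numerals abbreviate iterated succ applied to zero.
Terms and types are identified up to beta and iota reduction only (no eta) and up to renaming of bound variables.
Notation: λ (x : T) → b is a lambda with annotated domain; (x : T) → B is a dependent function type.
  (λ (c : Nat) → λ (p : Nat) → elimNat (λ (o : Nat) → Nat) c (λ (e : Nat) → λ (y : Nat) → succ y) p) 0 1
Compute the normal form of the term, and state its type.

normal form:
  1
type:
  Nat


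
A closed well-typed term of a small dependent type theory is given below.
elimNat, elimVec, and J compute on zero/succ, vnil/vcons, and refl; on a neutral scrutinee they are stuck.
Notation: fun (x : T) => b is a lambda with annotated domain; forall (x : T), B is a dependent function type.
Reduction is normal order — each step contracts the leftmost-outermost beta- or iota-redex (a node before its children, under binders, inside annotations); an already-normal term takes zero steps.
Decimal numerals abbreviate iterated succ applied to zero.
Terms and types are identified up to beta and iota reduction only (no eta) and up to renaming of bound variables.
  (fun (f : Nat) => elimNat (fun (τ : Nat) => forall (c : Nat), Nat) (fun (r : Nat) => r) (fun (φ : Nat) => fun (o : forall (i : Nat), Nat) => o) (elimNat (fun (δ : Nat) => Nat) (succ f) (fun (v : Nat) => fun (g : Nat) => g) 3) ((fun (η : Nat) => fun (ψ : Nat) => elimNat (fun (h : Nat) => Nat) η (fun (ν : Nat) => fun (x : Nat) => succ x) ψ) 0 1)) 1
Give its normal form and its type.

resulting normal form:
  1
type:
  Nat
observation: contracting a beta-redex first, the term normalizes in 25 steps.


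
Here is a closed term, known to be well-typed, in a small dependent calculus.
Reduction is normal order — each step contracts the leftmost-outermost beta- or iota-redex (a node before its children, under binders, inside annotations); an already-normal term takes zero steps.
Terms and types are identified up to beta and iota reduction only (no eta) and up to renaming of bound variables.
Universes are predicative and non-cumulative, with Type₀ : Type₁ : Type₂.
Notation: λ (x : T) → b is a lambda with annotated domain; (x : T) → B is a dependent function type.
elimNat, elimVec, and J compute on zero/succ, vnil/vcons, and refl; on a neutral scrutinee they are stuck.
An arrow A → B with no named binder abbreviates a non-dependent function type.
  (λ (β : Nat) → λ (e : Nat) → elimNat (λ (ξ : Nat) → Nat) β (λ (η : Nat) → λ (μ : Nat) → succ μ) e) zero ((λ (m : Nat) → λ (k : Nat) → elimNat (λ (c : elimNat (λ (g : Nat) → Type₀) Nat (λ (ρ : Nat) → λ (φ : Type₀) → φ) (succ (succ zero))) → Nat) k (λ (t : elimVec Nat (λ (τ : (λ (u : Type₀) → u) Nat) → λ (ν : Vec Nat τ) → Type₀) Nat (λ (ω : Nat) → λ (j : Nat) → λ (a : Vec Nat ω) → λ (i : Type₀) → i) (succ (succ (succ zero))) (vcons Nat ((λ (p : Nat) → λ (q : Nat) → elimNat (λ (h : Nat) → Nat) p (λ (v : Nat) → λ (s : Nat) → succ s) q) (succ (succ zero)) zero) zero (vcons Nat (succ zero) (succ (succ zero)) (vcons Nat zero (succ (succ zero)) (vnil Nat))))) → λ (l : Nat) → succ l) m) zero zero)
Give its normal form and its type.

reduced normal form:
  zero
type:
  Nat


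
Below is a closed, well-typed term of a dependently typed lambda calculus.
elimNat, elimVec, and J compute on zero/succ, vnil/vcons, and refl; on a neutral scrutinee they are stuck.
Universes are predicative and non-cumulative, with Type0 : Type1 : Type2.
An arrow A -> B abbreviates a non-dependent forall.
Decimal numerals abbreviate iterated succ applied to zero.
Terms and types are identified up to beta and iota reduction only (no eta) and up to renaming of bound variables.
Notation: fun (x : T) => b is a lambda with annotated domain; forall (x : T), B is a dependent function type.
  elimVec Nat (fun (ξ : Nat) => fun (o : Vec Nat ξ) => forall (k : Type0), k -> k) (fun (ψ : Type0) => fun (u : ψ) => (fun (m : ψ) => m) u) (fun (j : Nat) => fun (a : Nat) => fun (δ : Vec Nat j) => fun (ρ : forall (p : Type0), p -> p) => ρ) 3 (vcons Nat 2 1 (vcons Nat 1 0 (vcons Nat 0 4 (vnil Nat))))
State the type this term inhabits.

inferred type:
  forall (ξ : Type0), ξ -> ξ


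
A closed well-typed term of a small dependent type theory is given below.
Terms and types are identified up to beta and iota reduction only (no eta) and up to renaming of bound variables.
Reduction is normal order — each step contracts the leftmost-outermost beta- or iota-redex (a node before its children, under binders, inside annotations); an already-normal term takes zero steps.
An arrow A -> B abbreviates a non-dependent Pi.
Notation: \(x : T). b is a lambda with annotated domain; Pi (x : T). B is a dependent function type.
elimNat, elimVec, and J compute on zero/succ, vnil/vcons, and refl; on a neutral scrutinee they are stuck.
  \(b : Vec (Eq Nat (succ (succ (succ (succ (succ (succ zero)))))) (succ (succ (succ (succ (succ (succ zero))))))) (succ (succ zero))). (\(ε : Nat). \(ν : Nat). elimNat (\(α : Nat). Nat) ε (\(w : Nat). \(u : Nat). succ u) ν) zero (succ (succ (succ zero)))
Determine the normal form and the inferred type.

normal form:
  \(b : Vec (Eq Nat (succ (succ (succ (succ (succ (succ zero)))))) (succ (succ (succ (succ (succ (succ zero))))))) (succ (succ zero))). succ (succ (succ zero))
type:
  Vec (Eq Nat (succ (succ (succ (succ (succ (succ zero)))))) (succ (succ (succ (succ (succ (succ zero))))))) (succ (succ zero)) -> Nat
observation: contracting a beta-redex first, the term normalizes in 12 steps.


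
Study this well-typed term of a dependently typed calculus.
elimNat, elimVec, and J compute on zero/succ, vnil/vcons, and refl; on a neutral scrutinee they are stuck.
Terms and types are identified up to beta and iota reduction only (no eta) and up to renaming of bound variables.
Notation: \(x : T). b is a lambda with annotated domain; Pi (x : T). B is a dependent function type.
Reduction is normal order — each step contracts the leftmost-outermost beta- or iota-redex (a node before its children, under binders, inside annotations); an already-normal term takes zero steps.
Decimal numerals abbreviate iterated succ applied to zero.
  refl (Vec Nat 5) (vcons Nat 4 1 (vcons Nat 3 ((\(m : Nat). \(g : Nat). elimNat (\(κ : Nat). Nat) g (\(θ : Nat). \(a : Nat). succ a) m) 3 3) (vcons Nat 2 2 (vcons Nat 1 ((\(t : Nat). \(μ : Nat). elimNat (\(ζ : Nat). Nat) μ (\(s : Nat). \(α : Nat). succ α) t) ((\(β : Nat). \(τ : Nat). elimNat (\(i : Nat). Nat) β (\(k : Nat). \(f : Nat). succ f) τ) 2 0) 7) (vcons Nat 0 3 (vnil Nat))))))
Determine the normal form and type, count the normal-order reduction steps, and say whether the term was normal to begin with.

normal form:
  refl (Vec Nat 5) (vcons Nat 4 1 (vcons Nat 3 6 (vcons Nat 2 2 (vcons Nat 1 9 (vcons Nat 0 3 (vnil Nat))))))
the term's type:
  Eq (Vec Nat 5) (vcons Nat 4 1 (vcons Nat 3 6 (vcons Nat 2 2 (vcons Nat 1 9 (vcons Nat 0 3 (vnil Nat)))))) (vcons Nat 4 1 (vcons Nat 3 6 (vcons Nat 2 2 (vcons Nat 1 9 (vcons Nat 0 3 (vnil Nat))))))
steps to reach normal form (normal order): 24
already normal: no
first redex: a beta-redex


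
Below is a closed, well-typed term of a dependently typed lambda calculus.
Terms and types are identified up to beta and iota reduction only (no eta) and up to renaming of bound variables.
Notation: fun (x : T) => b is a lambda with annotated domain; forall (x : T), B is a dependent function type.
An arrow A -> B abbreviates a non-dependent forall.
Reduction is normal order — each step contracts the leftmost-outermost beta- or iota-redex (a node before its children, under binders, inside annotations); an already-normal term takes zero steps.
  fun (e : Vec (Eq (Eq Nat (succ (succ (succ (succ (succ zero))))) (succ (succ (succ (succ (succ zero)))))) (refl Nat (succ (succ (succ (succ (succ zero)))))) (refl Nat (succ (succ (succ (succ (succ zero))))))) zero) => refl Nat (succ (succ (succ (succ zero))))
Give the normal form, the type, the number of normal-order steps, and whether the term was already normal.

resulting normal form:
  fun (e : Vec (Eq (Eq Nat (succ (succ (succ (succ (succ zero))))) (succ (succ (succ (succ (succ zero)))))) (refl Nat (succ (succ (succ (succ (succ zero)))))) (refl Nat (succ (succ (succ (succ (succ zero))))))) zero) => refl Nat (succ (succ (succ (succ zero))))
the term's type:
  Vec (Eq (Eq Nat (succ (succ (succ (succ (succ zero))))) (succ (succ (succ (succ (succ zero)))))) (refl Nat (succ (succ (succ (succ (succ zero)))))) (refl Nat (succ (succ (succ (succ (succ zero))))))) zero -> Eq Nat (succ (succ (succ (succ zero)))) (succ (succ (succ (succ zero))))
steps to reach normal form (normal order): 0
already normal: yes


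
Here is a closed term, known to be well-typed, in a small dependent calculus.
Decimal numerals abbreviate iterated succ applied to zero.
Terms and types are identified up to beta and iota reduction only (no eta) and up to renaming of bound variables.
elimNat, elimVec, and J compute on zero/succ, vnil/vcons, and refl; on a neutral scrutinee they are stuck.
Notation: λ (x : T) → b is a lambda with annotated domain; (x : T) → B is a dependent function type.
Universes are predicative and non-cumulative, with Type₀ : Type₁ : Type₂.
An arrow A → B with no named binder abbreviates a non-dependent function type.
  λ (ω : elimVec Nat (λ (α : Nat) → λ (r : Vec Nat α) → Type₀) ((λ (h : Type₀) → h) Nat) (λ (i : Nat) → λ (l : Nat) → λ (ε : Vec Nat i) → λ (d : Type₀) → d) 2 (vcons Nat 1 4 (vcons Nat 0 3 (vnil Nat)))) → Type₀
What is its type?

the term's type:
  Nat → Type₁


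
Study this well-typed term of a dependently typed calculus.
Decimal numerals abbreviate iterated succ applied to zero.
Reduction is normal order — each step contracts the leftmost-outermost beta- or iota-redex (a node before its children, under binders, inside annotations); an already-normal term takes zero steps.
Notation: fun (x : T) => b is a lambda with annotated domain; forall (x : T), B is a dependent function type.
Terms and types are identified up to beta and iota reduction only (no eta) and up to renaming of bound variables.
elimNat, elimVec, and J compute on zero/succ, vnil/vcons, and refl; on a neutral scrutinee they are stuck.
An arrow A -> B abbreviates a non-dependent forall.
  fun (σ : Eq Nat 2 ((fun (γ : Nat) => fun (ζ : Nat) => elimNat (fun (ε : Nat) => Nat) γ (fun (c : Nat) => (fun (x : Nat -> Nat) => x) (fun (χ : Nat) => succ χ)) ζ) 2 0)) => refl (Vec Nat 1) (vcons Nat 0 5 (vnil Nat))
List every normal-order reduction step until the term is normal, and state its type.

normal-order reduction:
  fun (σ : Eq Nat 2 ((fun (γ : Nat) => fun (ζ : Nat) => elimNat (fun (ε : Nat) => Nat) γ (fun (c : Nat) => (fun (x : Nat -> Nat) => x) (fun (χ : Nat) => succ χ)) ζ) 2 0)) => refl (Vec Nat 1) (vcons Nat 0 5 (vnil Nat))
  ~> fun (σ : Eq Nat 2 ((fun (γ : Nat) => elimNat (fun (ζ : Nat) => Nat) 2 (fun (ε : Nat) => (fun (c : Nat -> Nat) => c) (fun (x : Nat) => succ x)) γ) 0)) => refl (Vec Nat 1) (vcons Nat 0 5 (vnil Nat))
  ~> fun (σ : Eq Nat 2 (elimNat (fun (γ : Nat) => Nat) 2 (fun (ζ : Nat) => (fun (ε : Nat -> Nat) => ε) (fun (c : Nat) => succ c)) 0)) => refl (Vec Nat 1) (vcons Nat 0 5 (vnil Nat))
  ~> fun (σ : Eq Nat 2 2) => refl (Vec Nat 1) (vcons Nat 0 5 (vnil Nat))
the term's type:
  Eq Nat 2 2 -> Eq (Vec Nat 1) (vcons Nat 0 5 (vnil Nat)) (vcons Nat 0 5 (vnil Nat))


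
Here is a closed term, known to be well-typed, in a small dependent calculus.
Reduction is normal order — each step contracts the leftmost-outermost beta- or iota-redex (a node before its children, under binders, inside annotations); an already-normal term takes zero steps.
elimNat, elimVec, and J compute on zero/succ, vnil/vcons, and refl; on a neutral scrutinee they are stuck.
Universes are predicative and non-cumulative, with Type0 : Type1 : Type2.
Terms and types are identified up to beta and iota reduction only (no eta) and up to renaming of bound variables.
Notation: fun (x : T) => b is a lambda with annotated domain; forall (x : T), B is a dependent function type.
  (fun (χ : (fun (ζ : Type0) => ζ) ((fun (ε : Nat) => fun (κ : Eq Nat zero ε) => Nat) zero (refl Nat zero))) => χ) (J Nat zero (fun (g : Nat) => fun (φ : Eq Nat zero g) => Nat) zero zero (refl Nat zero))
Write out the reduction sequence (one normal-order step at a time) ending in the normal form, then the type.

normal-order reduction sequence:
  (fun (χ : (fun (ζ : Type0) => ζ) ((fun (ε : Nat) => fun (κ : Eq Nat zero ε) => Nat) zero (refl Nat zero))) => χ) (J Nat zero (fun (g : Nat) => fun (φ : Eq Nat zero g) => Nat) zero zero (refl Nat zero))
  ~> J Nat zero (fun (χ : Nat) => fun (ζ : Eq Nat zero χ) => Nat) zero zero (refl Nat zero)
  ~> zero
inferred type:
  Nat


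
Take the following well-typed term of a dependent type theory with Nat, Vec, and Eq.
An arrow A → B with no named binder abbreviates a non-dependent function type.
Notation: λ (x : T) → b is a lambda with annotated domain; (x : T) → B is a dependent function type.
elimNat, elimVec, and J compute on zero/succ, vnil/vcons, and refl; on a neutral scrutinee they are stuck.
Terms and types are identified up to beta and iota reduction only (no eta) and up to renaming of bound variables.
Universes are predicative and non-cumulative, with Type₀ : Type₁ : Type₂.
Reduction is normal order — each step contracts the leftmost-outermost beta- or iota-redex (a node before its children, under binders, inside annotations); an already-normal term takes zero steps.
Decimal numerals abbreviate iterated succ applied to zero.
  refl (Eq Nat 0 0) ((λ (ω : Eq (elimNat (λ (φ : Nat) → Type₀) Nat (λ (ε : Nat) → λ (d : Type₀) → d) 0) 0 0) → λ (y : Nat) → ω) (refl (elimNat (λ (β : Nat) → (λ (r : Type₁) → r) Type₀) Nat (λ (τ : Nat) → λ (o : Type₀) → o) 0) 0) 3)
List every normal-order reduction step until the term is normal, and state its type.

normal-order reduction:
  refl (Eq Nat 0 0) ((λ (ω : Eq (elimNat (λ (φ : Nat) → Type₀) Nat (λ (ε : Nat) → λ (d : Type₀) → d) 0) 0 0) → λ (y : Nat) → ω) (refl (elimNat (λ (β : Nat) → (λ (r : Type₁) → r) Type₀) Nat (λ (τ : Nat) → λ (o : Type₀) → o) 0) 0) 3)
  ~> refl (Eq Nat 0 0) ((λ (ω : Nat) → refl (elimNat (λ (φ : Nat) → (λ (ε : Type₁) → ε) Type₀) Nat (λ (d : Nat) → λ (y : Type₀) → y) 0) 0) 3)
  ~> refl (Eq Nat 0 0) (refl (elimNat (λ (ω : Nat) → (λ (φ : Type₁) → φ) Type₀) Nat (λ (ε : Nat) → λ (d : Type₀) → d) 0) 0)
  ~> refl (Eq Nat 0 0) (refl Nat 0)
the term's type:
  Eq (Eq Nat 0 0) (refl Nat 0) (refl Nat 0)


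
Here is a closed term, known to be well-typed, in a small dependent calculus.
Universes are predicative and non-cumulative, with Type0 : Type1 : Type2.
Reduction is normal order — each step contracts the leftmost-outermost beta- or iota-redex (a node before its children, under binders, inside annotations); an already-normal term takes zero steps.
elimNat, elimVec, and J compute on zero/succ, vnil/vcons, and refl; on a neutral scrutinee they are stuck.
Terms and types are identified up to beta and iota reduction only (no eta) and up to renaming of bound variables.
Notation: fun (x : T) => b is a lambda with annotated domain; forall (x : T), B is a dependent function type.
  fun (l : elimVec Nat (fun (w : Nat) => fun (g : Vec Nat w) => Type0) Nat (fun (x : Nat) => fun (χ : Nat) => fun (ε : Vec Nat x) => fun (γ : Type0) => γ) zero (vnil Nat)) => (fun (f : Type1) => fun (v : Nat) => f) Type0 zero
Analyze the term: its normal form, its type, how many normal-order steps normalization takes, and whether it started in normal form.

reduced normal form:
  fun (l : Nat) => Type0
inferred type:
  forall (l : Nat), Type1
reduction steps (normal order): 3
term was already normal: no
first contracted redex: an elimVec iota-redex


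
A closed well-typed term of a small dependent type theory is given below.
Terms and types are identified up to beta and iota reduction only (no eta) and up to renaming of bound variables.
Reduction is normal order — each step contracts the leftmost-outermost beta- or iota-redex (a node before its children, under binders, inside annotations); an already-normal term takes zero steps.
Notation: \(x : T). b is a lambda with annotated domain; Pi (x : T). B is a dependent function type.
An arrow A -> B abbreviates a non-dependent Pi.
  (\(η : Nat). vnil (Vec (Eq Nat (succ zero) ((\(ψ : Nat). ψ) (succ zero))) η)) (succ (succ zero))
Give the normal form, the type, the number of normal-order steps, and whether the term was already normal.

resulting normal form:
  vnil (Vec (Eq Nat (succ zero) (succ zero)) (succ (succ zero)))
the term's type:
  Vec (Vec (Eq Nat (succ zero) (succ zero)) (succ (succ zero))) zero
normal-order step count: 2
already normal: no
first redex: a beta-redex


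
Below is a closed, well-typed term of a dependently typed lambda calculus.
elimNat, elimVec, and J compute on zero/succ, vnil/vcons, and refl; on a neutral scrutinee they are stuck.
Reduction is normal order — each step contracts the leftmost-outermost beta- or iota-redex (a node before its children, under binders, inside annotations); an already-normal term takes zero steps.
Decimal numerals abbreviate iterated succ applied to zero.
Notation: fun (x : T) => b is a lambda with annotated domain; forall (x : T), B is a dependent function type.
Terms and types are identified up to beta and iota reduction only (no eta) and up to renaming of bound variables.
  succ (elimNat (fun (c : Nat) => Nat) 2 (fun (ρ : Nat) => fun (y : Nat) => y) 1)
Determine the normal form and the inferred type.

normal form:
  3
the term's type:
  Nat


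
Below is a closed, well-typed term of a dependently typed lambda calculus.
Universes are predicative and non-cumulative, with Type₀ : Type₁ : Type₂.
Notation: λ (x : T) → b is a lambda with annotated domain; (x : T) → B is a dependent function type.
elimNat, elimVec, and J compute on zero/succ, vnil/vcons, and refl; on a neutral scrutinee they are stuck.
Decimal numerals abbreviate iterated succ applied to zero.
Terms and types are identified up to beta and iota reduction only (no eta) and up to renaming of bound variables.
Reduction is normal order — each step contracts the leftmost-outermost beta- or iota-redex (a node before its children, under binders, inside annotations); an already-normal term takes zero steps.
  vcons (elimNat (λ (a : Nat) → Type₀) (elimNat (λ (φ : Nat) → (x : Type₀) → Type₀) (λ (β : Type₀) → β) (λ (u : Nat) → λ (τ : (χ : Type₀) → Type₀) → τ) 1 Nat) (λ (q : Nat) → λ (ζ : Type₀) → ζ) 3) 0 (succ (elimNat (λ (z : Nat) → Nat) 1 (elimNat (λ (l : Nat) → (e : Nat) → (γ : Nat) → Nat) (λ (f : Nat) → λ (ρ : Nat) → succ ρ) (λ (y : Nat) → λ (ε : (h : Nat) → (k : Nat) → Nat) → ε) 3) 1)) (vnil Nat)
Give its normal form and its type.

normal form:
  vcons Nat 0 3 (vnil Nat)
the term's type:
  Vec Nat 1


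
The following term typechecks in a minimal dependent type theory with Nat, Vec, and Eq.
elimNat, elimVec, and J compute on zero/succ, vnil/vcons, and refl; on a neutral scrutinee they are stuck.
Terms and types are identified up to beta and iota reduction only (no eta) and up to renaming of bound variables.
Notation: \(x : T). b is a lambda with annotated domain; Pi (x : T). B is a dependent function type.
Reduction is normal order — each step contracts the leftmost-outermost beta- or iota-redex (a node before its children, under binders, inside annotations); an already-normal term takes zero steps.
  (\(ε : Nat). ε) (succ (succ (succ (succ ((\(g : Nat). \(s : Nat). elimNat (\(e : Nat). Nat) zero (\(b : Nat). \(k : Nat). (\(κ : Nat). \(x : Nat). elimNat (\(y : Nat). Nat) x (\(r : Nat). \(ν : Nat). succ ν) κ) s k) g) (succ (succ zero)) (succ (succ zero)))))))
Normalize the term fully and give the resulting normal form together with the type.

normal form:
  succ (succ (succ (succ (succ (succ (succ (succ zero)))))))
the term's type:
  Nat


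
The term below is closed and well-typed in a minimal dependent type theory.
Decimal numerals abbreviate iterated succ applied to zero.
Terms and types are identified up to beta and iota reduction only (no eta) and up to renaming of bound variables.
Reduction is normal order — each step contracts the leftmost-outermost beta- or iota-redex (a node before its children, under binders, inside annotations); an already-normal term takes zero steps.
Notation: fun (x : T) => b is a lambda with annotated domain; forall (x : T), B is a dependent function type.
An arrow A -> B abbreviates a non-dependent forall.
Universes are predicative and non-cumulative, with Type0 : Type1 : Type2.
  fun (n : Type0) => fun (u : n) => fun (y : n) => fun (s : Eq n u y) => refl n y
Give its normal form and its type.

resulting normal form:
  fun (n : Type0) => fun (u : n) => fun (y : n) => fun (s : Eq n u y) => refl n y
type:
  forall (n : Type0), forall (u : n), forall (y : n), Eq n u y -> Eq n y y


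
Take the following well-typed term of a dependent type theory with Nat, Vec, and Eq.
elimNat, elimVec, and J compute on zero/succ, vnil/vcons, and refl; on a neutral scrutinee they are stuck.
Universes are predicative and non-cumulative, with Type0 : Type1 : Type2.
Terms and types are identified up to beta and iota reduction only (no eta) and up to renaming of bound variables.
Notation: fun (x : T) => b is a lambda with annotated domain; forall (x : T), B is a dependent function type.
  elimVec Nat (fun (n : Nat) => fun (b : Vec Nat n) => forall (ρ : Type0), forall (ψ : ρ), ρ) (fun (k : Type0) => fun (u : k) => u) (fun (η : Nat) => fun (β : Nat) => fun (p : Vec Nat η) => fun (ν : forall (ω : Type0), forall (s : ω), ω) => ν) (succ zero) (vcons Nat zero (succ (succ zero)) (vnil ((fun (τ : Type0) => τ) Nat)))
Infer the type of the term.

inferred type:
  forall (n : Type0), forall (b : n), n


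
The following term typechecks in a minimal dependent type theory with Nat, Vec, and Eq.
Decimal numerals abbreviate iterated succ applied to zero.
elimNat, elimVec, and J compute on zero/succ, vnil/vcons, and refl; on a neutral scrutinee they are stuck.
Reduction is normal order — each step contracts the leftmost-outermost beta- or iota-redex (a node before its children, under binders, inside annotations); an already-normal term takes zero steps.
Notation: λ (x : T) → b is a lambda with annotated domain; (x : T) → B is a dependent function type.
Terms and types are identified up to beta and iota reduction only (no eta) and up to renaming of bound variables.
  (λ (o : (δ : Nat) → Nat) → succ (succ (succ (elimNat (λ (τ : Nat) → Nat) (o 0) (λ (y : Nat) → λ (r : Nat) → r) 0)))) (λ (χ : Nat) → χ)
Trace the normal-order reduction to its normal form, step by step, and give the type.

normal-order reduction sequence:
  (λ (o : (δ : Nat) → Nat) → succ (succ (succ (elimNat (λ (τ : Nat) → Nat) (o 0) (λ (y : Nat) → λ (r : Nat) → r) 0)))) (λ (χ : Nat) → χ)
  ~> succ (succ (succ (elimNat (λ (o : Nat) → Nat) ((λ (δ : Nat) → δ) 0) (λ (τ : Nat) → λ (y : Nat) → y) 0)))
  ~> succ (succ (succ ((λ (o : Nat) → o) 0)))
  ~> 3
the term's type:
  Nat
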